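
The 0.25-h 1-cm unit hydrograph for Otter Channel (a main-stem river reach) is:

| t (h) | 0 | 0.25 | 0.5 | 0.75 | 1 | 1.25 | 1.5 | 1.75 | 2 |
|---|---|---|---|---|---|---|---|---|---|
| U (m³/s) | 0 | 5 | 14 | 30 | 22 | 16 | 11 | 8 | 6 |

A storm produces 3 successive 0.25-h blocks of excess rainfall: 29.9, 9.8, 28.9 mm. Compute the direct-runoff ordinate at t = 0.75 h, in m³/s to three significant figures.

By discrete convolution, Q_j = Σ (P_i / 10 mm) · U_{j−i}.
At t = 0.75 h (j=3): Q = (29.9/10)·30 + (9.8/10)·14 + (28.9/10)·5 = 118 m³/s.

Q ≈ 118 m³/s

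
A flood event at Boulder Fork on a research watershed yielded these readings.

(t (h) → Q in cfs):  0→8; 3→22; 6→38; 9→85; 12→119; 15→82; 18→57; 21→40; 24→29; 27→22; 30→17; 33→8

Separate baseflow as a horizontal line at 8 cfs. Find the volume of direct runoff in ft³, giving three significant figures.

Direct-runoff ordinates (Q − Q_b): 0.0, 14.0, 30.0, 77.0, 111.0, 74.0, 49.0, 32.0, 21.0, 14.0, 9.0, 0.0 cfs.
ΣQ_DR = 431.0 cfs.
With Δt = 3 h = 10800 s, V = ΣQ_DR · Δt = 431.0 × 10800 = 4.65 × 10^6 ft³.

V ≈ 4.65 × 10^6 ft³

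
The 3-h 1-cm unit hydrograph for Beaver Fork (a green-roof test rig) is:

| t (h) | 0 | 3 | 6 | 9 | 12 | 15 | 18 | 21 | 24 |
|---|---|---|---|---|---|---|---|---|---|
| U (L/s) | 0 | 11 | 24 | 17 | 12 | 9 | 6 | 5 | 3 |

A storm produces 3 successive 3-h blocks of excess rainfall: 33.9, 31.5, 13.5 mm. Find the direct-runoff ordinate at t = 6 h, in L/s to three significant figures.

By discrete convolution, Q_j = Σ (P_i / 10 mm) · U_{j−i}.
At t = 6 h (j=2): Q = (33.9/10)·24 + (31.5/10)·11 + (13.5/10)·0 = 116 L/s.

Q ≈ 116 L/s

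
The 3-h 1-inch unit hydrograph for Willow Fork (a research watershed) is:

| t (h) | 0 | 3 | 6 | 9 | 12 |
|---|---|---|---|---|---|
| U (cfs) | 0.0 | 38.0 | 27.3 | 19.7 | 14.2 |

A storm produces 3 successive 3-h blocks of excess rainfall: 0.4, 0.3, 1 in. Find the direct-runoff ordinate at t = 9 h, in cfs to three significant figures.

By discrete convolution, Q_j = Σ (P_i / 1 in) · U_{j−i}.
At t = 9 h (j=3): Q = (0.4/1)·19.7 + (0.3/1)·27.3 + (1/1)·38.0 = 54.1 cfs.

Q ≈ 54.1 cfs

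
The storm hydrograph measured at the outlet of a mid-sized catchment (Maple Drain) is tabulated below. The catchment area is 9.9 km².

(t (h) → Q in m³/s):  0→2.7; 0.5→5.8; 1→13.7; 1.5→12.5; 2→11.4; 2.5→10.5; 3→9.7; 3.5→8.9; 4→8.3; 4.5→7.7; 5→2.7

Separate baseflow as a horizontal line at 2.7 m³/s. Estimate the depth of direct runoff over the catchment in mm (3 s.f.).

Direct runoff: 0.0, 3.1, 11.0, 9.8, 8.7, 7.8, 7.0, 6.2, 5.6, 5.0, 0.0 m³/s; ΣQ_DR = 64.20 m³/s.
V = ΣQ_DR · Δt = 64.20 × 1800 s = 1.156 × 10^5 m³.
Over A = 9.9 km², depth = V / A = 11.7 mm.

d ≈ 11.7 mm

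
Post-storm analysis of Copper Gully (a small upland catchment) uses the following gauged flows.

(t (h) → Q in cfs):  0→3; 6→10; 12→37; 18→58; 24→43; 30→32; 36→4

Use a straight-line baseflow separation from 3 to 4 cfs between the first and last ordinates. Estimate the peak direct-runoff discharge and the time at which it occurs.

Q_p = 54.50 cfs at t = 18 h

Subtracting baseflow gives direct-runoff ordinates: 0.00, 6.83, 33.67, 54.50, 39.33, 28.17, 0.00 cfs.
The maximum is 54.50 cfs, occurring at the reading for t = 18 h.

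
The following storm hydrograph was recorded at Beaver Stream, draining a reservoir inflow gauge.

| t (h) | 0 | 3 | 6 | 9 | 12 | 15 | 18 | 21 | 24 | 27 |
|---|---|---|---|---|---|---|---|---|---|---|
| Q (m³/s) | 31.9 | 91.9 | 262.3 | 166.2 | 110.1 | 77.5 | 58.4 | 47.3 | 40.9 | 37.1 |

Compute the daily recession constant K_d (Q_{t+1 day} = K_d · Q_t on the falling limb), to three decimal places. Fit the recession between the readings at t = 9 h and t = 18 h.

Between t = 9 h and t = 18 h the flow falls from 166.2 to 58.4 m³/s over 3×3 h = 9 h.
Per-interval ratio K = (58.4/166.2)^(1/3) = 0.7057; K_d = K^(24/3) = 0.061.

K_d ≈ 0.061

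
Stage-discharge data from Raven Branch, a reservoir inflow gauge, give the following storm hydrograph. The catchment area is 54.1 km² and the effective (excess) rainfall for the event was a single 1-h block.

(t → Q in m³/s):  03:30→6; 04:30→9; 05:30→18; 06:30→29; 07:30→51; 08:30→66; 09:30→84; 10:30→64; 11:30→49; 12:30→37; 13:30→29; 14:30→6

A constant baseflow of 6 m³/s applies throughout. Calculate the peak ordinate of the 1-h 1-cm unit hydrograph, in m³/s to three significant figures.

U_p ≈ 31.2 m³/s

Direct runoff: 0.0, 3.0, 12.0, 23.0, 45.0, 60.0, 78.0, 58.0, 43.0, 31.0, 23.0, 0.0 m³/s; ΣQ_DR = 376.0 m³/s, peak = 78.0 m³/s.
Runoff depth d = ΣQ_DR·Δt / A = 376.0 × 3600 / (54.1 km²) = 25.02 mm.
The 1-cm UH is the DRH scaled by (10 mm)/d, so U_p = 78.0 × 10/25.02 = 31.2 m³/s.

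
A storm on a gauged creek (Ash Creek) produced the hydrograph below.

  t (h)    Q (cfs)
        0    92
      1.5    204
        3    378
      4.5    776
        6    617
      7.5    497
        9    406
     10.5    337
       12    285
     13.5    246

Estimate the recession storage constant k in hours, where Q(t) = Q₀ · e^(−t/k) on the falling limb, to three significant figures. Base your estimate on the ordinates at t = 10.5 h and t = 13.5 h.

On the falling limb, Q drops from 337 to 246 cfs between t = 10.5 h and t = 13.5 h (Δt = 3 h).
k = −Δt / ln(Q₂/Q₁) = −3 / ln(246/337) = 9.53 h.

k ≈ 9.53 h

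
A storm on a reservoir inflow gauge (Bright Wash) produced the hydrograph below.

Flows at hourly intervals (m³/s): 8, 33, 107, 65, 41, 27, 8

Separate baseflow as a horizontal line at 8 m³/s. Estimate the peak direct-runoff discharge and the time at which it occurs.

Q_p = 99.0 m³/s at t = 2 h

Subtracting baseflow gives direct-runoff ordinates: 0.0, 25.0, 99.0, 57.0, 33.0, 19.0, 0.0 m³/s.
The maximum is 99.0 m³/s, occurring at the reading for t = 2 h.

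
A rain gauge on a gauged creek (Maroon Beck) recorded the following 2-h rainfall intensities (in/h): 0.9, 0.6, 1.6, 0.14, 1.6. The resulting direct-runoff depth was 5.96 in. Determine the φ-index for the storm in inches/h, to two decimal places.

Only the 4 blocks with intensity above φ contribute runoff: 0.9, 0.6, 1.6, 1.6 in/h.
Σ(I−φ)·Δt = d  ⇒  (0.9+0.6+1.6+1.6 − 4φ)·2 = 5.96
φ = (4.700 − 5.96/2) / 4 = 0.43 in/h.

φ ≈ 0.43 in/h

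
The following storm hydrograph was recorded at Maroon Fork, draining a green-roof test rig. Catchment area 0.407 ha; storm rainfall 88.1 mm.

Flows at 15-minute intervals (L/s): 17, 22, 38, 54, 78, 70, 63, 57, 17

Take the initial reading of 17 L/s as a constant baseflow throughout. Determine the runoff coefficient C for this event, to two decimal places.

ΣQ_DR = 263.0 L/s; V = ΣQ_DR·Δt = 2.367 × 10^5 L.
Runoff depth d = V / A = 58.16 mm.
C = d / P = 58.16 / 88.1 = 0.66.

C ≈ 0.66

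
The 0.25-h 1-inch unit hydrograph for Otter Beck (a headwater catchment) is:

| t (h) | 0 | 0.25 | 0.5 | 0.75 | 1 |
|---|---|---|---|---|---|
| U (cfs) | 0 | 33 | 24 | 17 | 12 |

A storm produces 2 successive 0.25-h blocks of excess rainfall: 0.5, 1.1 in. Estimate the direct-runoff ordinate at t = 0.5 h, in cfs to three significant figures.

Q ≈ 48.3 cfs

By discrete convolution, Q_j = Σ (P_i / 1 in) · U_{j−i}.
At t = 0.5 h (j=2): Q = (0.5/1)·24 + (1.1/1)·33 = 48.3 cfs.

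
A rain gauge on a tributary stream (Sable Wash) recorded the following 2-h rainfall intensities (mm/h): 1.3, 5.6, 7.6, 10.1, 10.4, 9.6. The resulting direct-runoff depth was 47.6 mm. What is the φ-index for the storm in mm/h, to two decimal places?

Only the 5 blocks with intensity above φ contribute runoff: 5.6, 7.6, 10.1, 10.4, 9.6 mm/h.
Σ(I−φ)·Δt = d  ⇒  (5.6+7.6+10.1+10.4+9.6 − 5φ)·2 = 47.6
φ = (43.30 − 47.6/2) / 5 = 3.90 mm/h.

φ ≈ 3.90 mm/h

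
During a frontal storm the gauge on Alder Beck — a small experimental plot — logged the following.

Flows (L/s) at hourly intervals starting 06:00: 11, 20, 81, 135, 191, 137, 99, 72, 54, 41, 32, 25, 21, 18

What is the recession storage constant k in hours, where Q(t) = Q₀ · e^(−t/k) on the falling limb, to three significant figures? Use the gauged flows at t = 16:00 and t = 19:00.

On the falling limb, Q drops from 32 to 18 L/s between t = 16:00 and t = 19:00 (Δt = 3 h).
k = −Δt / ln(Q₂/Q₁) = −3 / ln(18/32) = 5.21 h.

k ≈ 5.21 h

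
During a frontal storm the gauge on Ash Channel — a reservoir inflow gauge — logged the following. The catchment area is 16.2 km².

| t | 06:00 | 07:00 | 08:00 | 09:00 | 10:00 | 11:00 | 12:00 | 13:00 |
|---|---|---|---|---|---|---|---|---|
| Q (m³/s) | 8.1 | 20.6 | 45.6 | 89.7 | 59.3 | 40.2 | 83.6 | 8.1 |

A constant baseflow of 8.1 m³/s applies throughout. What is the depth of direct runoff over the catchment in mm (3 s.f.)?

d ≈ 64.5 mm

Direct runoff: 0.0, 12.5, 37.5, 81.6, 51.2, 32.1, 75.5, 0.0 m³/s; ΣQ_DR = 290.4 m³/s.
V = ΣQ_DR · Δt = 290.4 × 3600 s = 1.045 × 10^6 m³.
Over A = 16.2 km², depth = V / A = 64.5 mm.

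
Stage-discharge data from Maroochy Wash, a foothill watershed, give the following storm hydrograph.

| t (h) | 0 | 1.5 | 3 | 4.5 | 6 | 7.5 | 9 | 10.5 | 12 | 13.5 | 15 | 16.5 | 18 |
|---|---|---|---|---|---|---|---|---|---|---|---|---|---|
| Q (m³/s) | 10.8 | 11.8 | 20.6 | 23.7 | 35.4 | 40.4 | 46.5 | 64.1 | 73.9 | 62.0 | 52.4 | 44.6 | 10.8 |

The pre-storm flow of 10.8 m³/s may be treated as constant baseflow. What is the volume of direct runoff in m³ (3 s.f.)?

V ≈ 1.93 × 10^6 m³

Direct-runoff ordinates (Q − Q_b): 0.0, 1.0, 9.8, 12.9, 24.6, 29.6, 35.7, 53.3, 63.1, 51.2, 41.6, 33.8, 0.0 m³/s.
ΣQ_DR = 356.6 m³/s.
With Δt = 1.5 h = 5400 s, V = ΣQ_DR · Δt = 356.6 × 5400 = 1.93 × 10^6 m³.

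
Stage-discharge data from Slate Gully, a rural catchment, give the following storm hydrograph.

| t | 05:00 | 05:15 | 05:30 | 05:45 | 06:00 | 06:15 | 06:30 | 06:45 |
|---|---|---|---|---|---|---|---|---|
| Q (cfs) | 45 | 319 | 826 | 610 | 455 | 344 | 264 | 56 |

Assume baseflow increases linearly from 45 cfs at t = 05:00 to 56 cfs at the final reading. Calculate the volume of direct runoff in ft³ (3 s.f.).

Direct-runoff ordinates (Q − Q_b): 0.00, 272.43, 777.86, 560.29, 403.71, 291.14, 209.57, 0.00 cfs.
ΣQ_DR = 2515 cfs.
With Δt = 0.25 h = 900 s, V = ΣQ_DR · Δt = 2515 × 900 = 2.26 × 10^6 ft³.

V ≈ 2.26 × 10^6 ft³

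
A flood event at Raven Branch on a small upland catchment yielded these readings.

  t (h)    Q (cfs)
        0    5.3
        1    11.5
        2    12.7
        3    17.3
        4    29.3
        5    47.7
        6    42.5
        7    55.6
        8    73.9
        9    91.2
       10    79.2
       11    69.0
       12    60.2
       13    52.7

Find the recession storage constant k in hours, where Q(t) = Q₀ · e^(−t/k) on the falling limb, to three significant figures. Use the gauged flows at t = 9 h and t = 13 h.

On the falling limb, Q drops from 91.2 to 52.7 cfs between t = 9 h and t = 13 h (Δt = 4 h).
k = −Δt / ln(Q₂/Q₁) = −4 / ln(52.7/91.2) = 7.29 h.

k ≈ 7.29 h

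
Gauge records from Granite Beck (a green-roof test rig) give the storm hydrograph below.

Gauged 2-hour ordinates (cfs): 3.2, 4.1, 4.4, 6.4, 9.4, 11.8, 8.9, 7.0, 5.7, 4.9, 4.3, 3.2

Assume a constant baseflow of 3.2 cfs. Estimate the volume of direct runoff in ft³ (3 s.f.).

Direct-runoff ordinates (Q − Q_b): 0.0, 0.9, 1.2, 3.2, 6.2, 8.6, 5.7, 3.8, 2.5, 1.7, 1.1, 0.0 cfs.
ΣQ_DR = 34.90 cfs.
With Δt = 2 h = 7200 s, V = ΣQ_DR · Δt = 34.90 × 7200 = 2.51 × 10^5 ft³.

V ≈ 2.51 × 10^5 ft³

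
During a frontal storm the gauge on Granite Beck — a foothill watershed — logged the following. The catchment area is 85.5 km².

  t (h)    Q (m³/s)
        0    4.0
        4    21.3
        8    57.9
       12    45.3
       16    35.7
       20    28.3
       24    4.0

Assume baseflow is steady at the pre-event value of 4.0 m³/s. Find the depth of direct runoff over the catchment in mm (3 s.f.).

d ≈ 28.4 mm

Direct runoff: 0.0, 17.3, 53.9, 41.3, 31.7, 24.3, 0.0 m³/s; ΣQ_DR = 168.5 m³/s.
V = ΣQ_DR · Δt = 168.5 × 14400 s = 2.426 × 10^6 m³.
Over A = 85.5 km², depth = V / A = 28.4 mm.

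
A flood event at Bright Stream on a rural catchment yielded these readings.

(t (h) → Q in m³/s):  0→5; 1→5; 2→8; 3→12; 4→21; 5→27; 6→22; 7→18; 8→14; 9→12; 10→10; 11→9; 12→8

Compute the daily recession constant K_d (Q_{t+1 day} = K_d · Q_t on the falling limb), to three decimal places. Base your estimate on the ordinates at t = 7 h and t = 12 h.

K_d ≈ 0.020

Between t = 7 h and t = 12 h the flow falls from 18 to 8 m³/s over 5×1 h = 5 h.
Per-interval ratio K = (8/18)^(1/5) = 0.8503; K_d = K^(24/1) = 0.020.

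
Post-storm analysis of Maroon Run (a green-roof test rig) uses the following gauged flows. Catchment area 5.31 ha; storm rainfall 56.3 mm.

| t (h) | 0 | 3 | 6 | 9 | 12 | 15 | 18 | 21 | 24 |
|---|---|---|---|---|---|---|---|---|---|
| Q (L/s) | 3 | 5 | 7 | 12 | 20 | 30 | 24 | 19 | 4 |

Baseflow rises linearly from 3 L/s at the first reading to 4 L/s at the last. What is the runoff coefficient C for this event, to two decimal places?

ΣQ_DR = 92.50 L/s; V = ΣQ_DR·Δt = 9.990 × 10^5 L.
Runoff depth d = V / A = 18.81 mm.
C = d / P = 18.81 / 56.3 = 0.33.

C ≈ 0.33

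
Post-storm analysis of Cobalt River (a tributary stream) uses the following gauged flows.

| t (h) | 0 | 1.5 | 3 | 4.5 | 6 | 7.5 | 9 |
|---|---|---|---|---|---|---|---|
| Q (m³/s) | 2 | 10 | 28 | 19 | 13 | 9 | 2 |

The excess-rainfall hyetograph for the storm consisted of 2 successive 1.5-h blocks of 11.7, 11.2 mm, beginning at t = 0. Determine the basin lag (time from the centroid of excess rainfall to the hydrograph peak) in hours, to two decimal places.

Centroid of excess rainfall: t_c = Σ P_i·t̄_i / ΣP_i = 1.4836 h (block centres at 0.75, 2.25 h).
Hydrograph peak occurs at t = 3 h, so basin lag t_L = 3 − 1.4836 = 1.52 h.

t_L ≈ 1.52 h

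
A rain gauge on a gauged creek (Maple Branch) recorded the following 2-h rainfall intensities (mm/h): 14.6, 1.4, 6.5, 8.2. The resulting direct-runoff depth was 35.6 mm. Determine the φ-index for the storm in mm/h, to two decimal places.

Only the 3 blocks with intensity above φ contribute runoff: 14.6, 6.5, 8.2 mm/h.
Σ(I−φ)·Δt = d  ⇒  (14.6+6.5+8.2 − 3φ)·2 = 35.6
φ = (29.30 − 35.6/2) / 3 = 3.83 mm/h.

φ ≈ 3.83 mm/h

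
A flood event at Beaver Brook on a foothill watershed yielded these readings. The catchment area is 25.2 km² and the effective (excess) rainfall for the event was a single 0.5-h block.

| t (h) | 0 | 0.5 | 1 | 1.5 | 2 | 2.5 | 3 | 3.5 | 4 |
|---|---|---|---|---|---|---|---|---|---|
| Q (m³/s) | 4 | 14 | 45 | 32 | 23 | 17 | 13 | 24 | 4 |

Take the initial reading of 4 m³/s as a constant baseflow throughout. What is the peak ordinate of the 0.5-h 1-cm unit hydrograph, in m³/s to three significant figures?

Direct runoff: 0.0, 10.0, 41.0, 28.0, 19.0, 13.0, 9.0, 20.0, 0.0 m³/s; ΣQ_DR = 140.0 m³/s, peak = 41.0 m³/s.
Runoff depth d = ΣQ_DR·Δt / A = 140.0 × 1800 / (25.2 km²) = 10.00 mm.
The 1-cm UH is the DRH scaled by (10 mm)/d, so U_p = 41.0 × 10/10.00 = 41.0 m³/s.

U_p ≈ 41.0 m³/s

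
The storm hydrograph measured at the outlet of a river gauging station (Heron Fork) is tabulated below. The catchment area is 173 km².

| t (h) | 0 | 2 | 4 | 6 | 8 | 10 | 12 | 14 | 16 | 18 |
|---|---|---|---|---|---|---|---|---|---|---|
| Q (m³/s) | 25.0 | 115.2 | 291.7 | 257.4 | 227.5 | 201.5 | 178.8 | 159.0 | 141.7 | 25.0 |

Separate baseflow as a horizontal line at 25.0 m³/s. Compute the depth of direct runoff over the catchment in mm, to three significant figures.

d ≈ 57.1 mm

Direct runoff: 0.0, 90.2, 266.7, 232.4, 202.5, 176.5, 153.8, 134.0, 116.7, 0.0 m³/s; ΣQ_DR = 1373 m³/s.
V = ΣQ_DR · Δt = 1373 × 7200 s = 9.884 × 10^6 m³.
Over A = 173 km², depth = V / A = 57.1 mm.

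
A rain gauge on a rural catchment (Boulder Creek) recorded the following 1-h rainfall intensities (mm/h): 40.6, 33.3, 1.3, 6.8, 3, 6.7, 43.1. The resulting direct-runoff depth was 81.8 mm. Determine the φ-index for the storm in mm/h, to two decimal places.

φ ≈ 11.73 mm/h

Only the 3 blocks with intensity above φ contribute runoff: 40.6, 33.3, 43.1 mm/h.
Σ(I−φ)·Δt = d  ⇒  (40.6+33.3+43.1 − 3φ)·1 = 81.8
φ = (117.0 − 81.8/1) / 3 = 11.73 mm/h.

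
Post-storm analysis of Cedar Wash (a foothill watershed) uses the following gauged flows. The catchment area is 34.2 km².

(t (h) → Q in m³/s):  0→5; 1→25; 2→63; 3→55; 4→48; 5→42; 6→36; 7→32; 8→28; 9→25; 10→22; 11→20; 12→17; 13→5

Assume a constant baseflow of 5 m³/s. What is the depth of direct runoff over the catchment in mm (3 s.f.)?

d ≈ 37.2 mm

Direct runoff: 0.0, 20.0, 58.0, 50.0, 43.0, 37.0, 31.0, 27.0, 23.0, 20.0, 17.0, 15.0, 12.0, 0.0 m³/s; ΣQ_DR = 353.0 m³/s.
V = ΣQ_DR · Δt = 353.0 × 3600 s = 1.271 × 10^6 m³.
Over A = 34.2 km², depth = V / A = 37.2 mm.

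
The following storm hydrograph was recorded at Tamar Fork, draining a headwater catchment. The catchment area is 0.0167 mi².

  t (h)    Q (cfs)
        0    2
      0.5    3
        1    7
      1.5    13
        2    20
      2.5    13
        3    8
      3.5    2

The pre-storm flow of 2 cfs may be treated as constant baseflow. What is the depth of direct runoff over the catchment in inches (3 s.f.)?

Direct runoff: 0.0, 1.0, 5.0, 11.0, 18.0, 11.0, 6.0, 0.0 cfs; ΣQ_DR = 52.00 cfs.
V = ΣQ_DR · Δt = 52.00 × 1800 s = 93600 ft³.
Over A = 0.0167 mi², depth = V / A = 2.41 in.

d ≈ 2.41 in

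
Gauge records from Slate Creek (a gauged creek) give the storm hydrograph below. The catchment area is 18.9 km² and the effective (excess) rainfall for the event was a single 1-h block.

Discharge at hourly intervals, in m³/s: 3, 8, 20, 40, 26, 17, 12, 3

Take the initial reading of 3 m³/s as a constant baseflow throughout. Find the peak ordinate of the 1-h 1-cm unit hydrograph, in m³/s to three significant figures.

Direct runoff: 0.0, 5.0, 17.0, 37.0, 23.0, 14.0, 9.0, 0.0 m³/s; ΣQ_DR = 105.0 m³/s, peak = 37.0 m³/s.
Runoff depth d = ΣQ_DR·Δt / A = 105.0 × 3600 / (18.9 km²) = 20.00 mm.
The 1-cm UH is the DRH scaled by (10 mm)/d, so U_p = 37.0 × 10/20.00 = 18.5 m³/s.

U_p ≈ 18.5 m³/s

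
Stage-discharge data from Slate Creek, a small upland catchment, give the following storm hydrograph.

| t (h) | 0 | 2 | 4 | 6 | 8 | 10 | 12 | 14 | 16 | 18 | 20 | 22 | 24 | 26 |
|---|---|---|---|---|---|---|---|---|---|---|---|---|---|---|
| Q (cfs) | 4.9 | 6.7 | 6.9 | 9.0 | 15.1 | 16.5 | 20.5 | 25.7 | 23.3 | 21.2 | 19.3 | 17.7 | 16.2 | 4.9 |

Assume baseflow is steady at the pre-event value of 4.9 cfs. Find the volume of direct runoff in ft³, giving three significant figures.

Direct-runoff ordinates (Q − Q_b): 0.0, 1.8, 2.0, 4.1, 10.2, 11.6, 15.6, 20.8, 18.4, 16.3, 14.4, 12.8, 11.3, 0.0 cfs.
ΣQ_DR = 139.3 cfs.
With Δt = 2 h = 7200 s, V = ΣQ_DR · Δt = 139.3 × 7200 = 1.00 × 10^6 ft³.

V ≈ 1.00 × 10^6 ft³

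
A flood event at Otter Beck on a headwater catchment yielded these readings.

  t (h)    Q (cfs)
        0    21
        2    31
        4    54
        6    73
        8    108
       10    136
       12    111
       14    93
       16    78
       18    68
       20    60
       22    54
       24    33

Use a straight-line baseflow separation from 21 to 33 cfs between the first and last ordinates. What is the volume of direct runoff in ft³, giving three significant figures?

V ≈ 4.10 × 10^6 ft³

Direct-runoff ordinates (Q − Q_b): 0.00, 9.00, 31.00, 49.00, 83.00, 110.00, 84.00, 65.00, 49.00, 38.00, 29.00, 22.00, 0.00 cfs.
ΣQ_DR = 569.0 cfs.
With Δt = 2 h = 7200 s, V = ΣQ_DR · Δt = 569.0 × 7200 = 4.10 × 10^6 ft³.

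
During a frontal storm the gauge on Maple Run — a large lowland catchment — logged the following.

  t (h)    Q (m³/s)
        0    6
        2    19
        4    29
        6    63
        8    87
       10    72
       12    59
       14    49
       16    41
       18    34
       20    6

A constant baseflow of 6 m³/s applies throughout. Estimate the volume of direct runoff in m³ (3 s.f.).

V ≈ 2.87 × 10^6 m³

Direct-runoff ordinates (Q − Q_b): 0.0, 13.0, 23.0, 57.0, 81.0, 66.0, 53.0, 43.0, 35.0, 28.0, 0.0 m³/s.
ΣQ_DR = 399.0 m³/s.
With Δt = 2 h = 7200 s, V = ΣQ_DR · Δt = 399.0 × 7200 = 2.87 × 10^6 m³.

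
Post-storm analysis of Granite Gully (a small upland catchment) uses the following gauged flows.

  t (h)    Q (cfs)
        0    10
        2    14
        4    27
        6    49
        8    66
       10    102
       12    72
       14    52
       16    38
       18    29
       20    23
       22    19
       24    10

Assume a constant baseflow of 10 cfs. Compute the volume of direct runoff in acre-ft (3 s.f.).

V ≈ 63.0 acre-ft

Direct-runoff ordinates (Q − Q_b): 0.0, 4.0, 17.0, 39.0, 56.0, 92.0, 62.0, 42.0, 28.0, 19.0, 13.0, 9.0, 0.0 cfs.
ΣQ_DR = 381.0 cfs.
With Δt = 2 h = 7200 s, V = ΣQ_DR · Δt = 381.0 × 7200 = 2.74 × 10^6 ft³ = 63.0 acre-ft.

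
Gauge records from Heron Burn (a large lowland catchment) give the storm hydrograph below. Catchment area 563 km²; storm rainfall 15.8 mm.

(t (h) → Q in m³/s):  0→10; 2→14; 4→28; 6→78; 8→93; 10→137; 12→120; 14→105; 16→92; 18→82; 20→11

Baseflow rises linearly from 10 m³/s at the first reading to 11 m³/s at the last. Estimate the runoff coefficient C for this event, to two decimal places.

ΣQ_DR = 654.5 m³/s; V = ΣQ_DR·Δt = 4.712 × 10^6 m³.
Runoff depth d = V / A = 8.370 mm.
C = d / P = 8.370 / 15.8 = 0.53.

C ≈ 0.53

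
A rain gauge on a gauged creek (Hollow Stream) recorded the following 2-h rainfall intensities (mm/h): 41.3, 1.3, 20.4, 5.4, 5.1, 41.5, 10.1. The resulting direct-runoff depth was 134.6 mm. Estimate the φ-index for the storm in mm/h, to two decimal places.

φ ≈ 11.97 mm/h

Only the 3 blocks with intensity above φ contribute runoff: 41.3, 20.4, 41.5 mm/h.
Σ(I−φ)·Δt = d  ⇒  (41.3+20.4+41.5 − 3φ)·2 = 134.6
φ = (103.2 − 134.6/2) / 3 = 11.97 mm/h.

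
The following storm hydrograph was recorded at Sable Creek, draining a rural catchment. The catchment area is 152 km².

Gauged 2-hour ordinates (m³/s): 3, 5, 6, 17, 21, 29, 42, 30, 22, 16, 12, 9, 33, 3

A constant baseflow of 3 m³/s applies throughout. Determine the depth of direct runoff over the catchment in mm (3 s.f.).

Direct runoff: 0.0, 2.0, 3.0, 14.0, 18.0, 26.0, 39.0, 27.0, 19.0, 13.0, 9.0, 6.0, 30.0, 0.0 m³/s; ΣQ_DR = 206.0 m³/s.
V = ΣQ_DR · Δt = 206.0 × 7200 s = 1.483 × 10^6 m³.
Over A = 152 km², depth = V / A = 9.76 mm.

d ≈ 9.76 mm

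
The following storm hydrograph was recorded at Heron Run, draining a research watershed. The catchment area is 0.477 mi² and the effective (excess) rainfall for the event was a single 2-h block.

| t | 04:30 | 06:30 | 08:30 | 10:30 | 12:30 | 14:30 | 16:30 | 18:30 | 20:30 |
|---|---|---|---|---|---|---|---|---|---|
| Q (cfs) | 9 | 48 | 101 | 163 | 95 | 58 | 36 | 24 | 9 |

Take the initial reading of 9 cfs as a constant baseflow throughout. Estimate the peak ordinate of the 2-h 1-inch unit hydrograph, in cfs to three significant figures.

Direct runoff: 0.0, 39.0, 92.0, 154.0, 86.0, 49.0, 27.0, 15.0, 0.0 cfs; ΣQ_DR = 462.0 cfs, peak = 154.0 cfs.
Runoff depth d = ΣQ_DR·Δt / A = 462.0 × 7200 / (0.477 mi²) = 3.002 in.
The 1-inch UH is the DRH scaled by (1 in)/d, so U_p = 154.0 × 1/3.002 = 51.3 cfs.

U_p ≈ 51.3 cfs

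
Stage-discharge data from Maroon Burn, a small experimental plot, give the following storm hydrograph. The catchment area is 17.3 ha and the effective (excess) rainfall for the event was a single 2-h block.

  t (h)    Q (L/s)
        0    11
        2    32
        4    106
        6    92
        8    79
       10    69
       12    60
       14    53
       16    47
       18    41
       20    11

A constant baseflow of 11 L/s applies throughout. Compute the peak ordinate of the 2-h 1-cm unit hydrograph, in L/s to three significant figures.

Direct runoff: 0.0, 21.0, 95.0, 81.0, 68.0, 58.0, 49.0, 42.0, 36.0, 30.0, 0.0 L/s; ΣQ_DR = 480.0 L/s, peak = 95.0 L/s.
Runoff depth d = ΣQ_DR·Δt / A = 480.0 × 7200 / (17.3 ha) = 19.98 mm.
The 1-cm UH is the DRH scaled by (10 mm)/d, so U_p = 95.0 × 10/19.98 = 47.6 L/s.

U_p ≈ 47.6 L/s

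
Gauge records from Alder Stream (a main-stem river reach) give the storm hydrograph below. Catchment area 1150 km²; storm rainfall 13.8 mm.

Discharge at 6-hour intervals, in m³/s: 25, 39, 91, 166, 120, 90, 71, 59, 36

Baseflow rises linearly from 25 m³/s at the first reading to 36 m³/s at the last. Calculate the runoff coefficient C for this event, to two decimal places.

C ≈ 0.58

ΣQ_DR = 422.5 m³/s; V = ΣQ_DR·Δt = 9.126 × 10^6 m³.
Runoff depth d = V / A = 7.936 mm.
C = d / P = 7.936 / 13.8 = 0.58.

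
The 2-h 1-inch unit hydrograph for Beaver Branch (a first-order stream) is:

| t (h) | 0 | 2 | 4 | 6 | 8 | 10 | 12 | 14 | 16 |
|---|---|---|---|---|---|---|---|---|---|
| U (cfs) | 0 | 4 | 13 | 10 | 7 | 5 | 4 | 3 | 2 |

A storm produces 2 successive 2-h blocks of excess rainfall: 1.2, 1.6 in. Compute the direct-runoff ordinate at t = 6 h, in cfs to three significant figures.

Q ≈ 32.8 cfs

By discrete convolution, Q_j = Σ (P_i / 1 in) · U_{j−i}.
At t = 6 h (j=3): Q = (1.2/1)·10 + (1.6/1)·13 = 32.8 cfs.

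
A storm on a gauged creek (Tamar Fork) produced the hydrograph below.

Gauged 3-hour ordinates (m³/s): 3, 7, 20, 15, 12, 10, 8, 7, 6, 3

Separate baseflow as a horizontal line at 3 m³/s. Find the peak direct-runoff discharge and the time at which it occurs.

Subtracting baseflow gives direct-runoff ordinates: 0.0, 4.0, 17.0, 12.0, 9.0, 7.0, 5.0, 4.0, 3.0, 0.0 m³/s.
The maximum is 17.0 m³/s, occurring at the reading for t = 6 h.

Q_p = 17.0 m³/s at t = 6 h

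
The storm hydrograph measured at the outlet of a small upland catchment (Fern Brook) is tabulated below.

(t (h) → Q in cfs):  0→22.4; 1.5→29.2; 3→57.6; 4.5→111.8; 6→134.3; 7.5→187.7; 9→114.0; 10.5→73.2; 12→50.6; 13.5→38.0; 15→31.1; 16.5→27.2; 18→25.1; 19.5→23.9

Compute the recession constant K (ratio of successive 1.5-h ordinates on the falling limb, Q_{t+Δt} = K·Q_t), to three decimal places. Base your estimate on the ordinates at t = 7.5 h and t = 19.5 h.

Using the recession-limb readings at t = 7.5 h and t = 19.5 h: Q falls from 187.7 to 23.9 cfs over 8 intervals.
K = (Q₂/Q₁)^(1/8) = (23.9/187.7)^(1/8) = 0.773.

K ≈ 0.773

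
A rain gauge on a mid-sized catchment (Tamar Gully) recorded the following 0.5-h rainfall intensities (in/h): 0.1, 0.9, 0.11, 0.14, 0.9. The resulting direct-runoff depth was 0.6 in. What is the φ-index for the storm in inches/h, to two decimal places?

Only the 2 blocks with intensity above φ contribute runoff: 0.9, 0.9 in/h.
Σ(I−φ)·Δt = d  ⇒  (0.9+0.9 − 2φ)·0.5 = 0.6
φ = (1.800 − 0.6/0.5) / 2 = 0.30 in/h.

φ ≈ 0.30 in/h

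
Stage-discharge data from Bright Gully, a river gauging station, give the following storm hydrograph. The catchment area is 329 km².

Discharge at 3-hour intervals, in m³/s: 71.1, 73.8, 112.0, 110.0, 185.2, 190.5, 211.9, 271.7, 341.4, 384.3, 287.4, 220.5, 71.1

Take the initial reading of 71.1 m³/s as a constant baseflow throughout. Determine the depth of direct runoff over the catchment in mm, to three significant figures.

Direct runoff: 0.0, 2.7, 40.9, 38.9, 114.1, 119.4, 140.8, 200.6, 270.3, 313.2, 216.3, 149.4, 0.0 m³/s; ΣQ_DR = 1607 m³/s.
V = ΣQ_DR · Δt = 1607 × 10800 s = 1.735 × 10^7 m³.
Over A = 329 km², depth = V / A = 52.7 mm.

d ≈ 52.7 mm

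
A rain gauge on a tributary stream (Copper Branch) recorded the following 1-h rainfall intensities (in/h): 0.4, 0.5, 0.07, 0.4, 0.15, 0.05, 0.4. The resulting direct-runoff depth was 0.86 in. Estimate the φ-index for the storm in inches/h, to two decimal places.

φ ≈ 0.21 in/h

Only the 4 blocks with intensity above φ contribute runoff: 0.4, 0.5, 0.4, 0.4 in/h.
Σ(I−φ)·Δt = d  ⇒  (0.4+0.5+0.4+0.4 − 4φ)·1 = 0.86
φ = (1.700 − 0.86/1) / 4 = 0.21 in/h.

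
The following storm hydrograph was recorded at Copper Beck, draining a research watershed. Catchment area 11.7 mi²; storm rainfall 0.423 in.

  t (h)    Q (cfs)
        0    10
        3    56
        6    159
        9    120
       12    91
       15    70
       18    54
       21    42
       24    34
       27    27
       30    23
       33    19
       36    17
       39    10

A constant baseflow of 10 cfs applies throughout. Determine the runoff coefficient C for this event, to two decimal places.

C ≈ 0.56

ΣQ_DR = 592.0 cfs; V = ΣQ_DR·Δt = 6.394 × 10^6 ft³.
Runoff depth d = V / A = 0.2352 in.
C = d / P = 0.2352 / 0.423 = 0.56.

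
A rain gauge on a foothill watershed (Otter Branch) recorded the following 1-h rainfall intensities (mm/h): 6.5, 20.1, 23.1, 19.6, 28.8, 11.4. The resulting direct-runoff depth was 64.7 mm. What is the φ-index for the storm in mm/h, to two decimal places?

Only the 5 blocks with intensity above φ contribute runoff: 20.1, 23.1, 19.6, 28.8, 11.4 mm/h.
Σ(I−φ)·Δt = d  ⇒  (20.1+23.1+19.6+28.8+11.4 − 5φ)·1 = 64.7
φ = (103.0 − 64.7/1) / 5 = 7.66 mm/h.

φ ≈ 7.66 mm/h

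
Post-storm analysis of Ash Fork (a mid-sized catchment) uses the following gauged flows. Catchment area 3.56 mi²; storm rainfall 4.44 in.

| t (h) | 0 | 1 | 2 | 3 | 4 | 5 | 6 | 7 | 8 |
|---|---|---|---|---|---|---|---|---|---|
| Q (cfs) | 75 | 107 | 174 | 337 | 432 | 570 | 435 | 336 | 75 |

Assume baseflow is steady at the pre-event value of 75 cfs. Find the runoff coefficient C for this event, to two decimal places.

ΣQ_DR = 1866 cfs; V = ΣQ_DR·Δt = 6.718 × 10^6 ft³.
Runoff depth d = V / A = 0.8122 in.
C = d / P = 0.8122 / 4.44 = 0.18.

C ≈ 0.18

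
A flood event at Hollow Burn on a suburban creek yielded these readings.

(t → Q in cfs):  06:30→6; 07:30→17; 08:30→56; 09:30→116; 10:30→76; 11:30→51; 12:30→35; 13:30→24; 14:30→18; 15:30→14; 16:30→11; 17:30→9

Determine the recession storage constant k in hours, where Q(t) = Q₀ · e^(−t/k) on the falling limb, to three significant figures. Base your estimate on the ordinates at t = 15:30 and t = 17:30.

k ≈ 4.53 h

On the falling limb, Q drops from 14 to 9 cfs between t = 15:30 and t = 17:30 (Δt = 2 h).
k = −Δt / ln(Q₂/Q₁) = −2 / ln(9/14) = 4.53 h.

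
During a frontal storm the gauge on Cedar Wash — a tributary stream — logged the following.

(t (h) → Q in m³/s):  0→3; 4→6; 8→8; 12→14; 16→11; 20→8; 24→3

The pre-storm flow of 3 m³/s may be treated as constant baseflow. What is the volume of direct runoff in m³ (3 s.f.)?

V ≈ 4.61 × 10^5 m³

Direct-runoff ordinates (Q − Q_b): 0.0, 3.0, 5.0, 11.0, 8.0, 5.0, 0.0 m³/s.
ΣQ_DR = 32.00 m³/s.
With Δt = 4 h = 14400 s, V = ΣQ_DR · Δt = 32.00 × 14400 = 4.61 × 10^5 m³.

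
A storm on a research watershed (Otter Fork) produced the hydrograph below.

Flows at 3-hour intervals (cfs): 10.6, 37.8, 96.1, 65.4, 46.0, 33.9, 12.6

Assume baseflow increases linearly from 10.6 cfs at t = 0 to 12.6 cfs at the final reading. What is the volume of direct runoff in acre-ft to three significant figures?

V ≈ 54.8 acre-ft

Direct-runoff ordinates (Q − Q_b): 0.00, 26.87, 84.83, 53.80, 34.07, 21.63, 0.00 cfs.
ΣQ_DR = 221.2 cfs.
With Δt = 3 h = 10800 s, V = ΣQ_DR · Δt = 221.2 × 10800 = 2.39 × 10^6 ft³ = 54.8 acre-ft.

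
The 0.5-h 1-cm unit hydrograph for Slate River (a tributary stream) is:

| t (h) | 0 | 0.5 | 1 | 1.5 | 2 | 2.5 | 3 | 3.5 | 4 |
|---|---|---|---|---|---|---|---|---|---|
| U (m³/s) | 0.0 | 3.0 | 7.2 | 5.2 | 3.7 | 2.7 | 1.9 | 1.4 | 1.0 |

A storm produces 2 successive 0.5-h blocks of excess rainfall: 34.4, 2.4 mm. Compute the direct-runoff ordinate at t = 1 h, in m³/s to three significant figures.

Q ≈ 25.5 m³/s

By discrete convolution, Q_j = Σ (P_i / 10 mm) · U_{j−i}.
At t = 1 h (j=2): Q = (34.4/10)·7.2 + (2.4/10)·3.0 = 25.5 m³/s.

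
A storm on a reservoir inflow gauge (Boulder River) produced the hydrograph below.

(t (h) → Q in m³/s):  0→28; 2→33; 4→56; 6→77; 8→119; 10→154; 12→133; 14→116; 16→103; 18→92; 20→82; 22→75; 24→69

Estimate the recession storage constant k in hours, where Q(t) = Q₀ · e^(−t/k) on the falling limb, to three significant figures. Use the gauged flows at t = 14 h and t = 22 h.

On the falling limb, Q drops from 116 to 75 m³/s between t = 14 h and t = 22 h (Δt = 8 h).
k = −Δt / ln(Q₂/Q₁) = −8 / ln(75/116) = 18.3 h.

k ≈ 18.3 h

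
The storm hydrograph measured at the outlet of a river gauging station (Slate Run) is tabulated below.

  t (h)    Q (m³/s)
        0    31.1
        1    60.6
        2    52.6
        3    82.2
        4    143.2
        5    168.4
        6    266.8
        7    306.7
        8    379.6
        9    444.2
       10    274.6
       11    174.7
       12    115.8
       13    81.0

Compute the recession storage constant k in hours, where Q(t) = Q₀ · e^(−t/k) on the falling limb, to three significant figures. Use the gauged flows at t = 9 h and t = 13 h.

k ≈ 2.35 h

On the falling limb, Q drops from 444.2 to 81.0 m³/s between t = 9 h and t = 13 h (Δt = 4 h).
k = −Δt / ln(Q₂/Q₁) = −4 / ln(81.0/444.2) = 2.35 h.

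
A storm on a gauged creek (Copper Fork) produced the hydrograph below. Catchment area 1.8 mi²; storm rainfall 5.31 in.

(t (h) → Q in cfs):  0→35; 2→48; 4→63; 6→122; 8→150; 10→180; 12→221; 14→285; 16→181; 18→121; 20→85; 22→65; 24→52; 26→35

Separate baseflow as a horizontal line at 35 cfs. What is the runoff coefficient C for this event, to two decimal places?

ΣQ_DR = 1153 cfs; V = ΣQ_DR·Δt = 8.302 × 10^6 ft³.
Runoff depth d = V / A = 1.985 in.
C = d / P = 1.985 / 5.31 = 0.37.

C ≈ 0.37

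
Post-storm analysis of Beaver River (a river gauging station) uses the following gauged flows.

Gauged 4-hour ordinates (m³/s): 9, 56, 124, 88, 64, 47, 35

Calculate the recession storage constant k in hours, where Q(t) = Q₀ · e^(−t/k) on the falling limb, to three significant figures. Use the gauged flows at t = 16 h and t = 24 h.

k ≈ 13.3 h

On the falling limb, Q drops from 64 to 35 m³/s between t = 16 h and t = 24 h (Δt = 8 h).
k = −Δt / ln(Q₂/Q₁) = −8 / ln(35/64) = 13.3 h.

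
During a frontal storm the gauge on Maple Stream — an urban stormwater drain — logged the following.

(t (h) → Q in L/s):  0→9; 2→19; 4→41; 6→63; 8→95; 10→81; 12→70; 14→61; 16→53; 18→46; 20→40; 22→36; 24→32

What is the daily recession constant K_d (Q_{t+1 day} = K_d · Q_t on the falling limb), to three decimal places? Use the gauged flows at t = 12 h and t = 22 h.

Between t = 12 h and t = 22 h the flow falls from 70 to 36 L/s over 5×2 h = 10 h.
Per-interval ratio K = (36/70)^(1/5) = 0.8755; K_d = K^(24/2) = 0.203.

K_d ≈ 0.203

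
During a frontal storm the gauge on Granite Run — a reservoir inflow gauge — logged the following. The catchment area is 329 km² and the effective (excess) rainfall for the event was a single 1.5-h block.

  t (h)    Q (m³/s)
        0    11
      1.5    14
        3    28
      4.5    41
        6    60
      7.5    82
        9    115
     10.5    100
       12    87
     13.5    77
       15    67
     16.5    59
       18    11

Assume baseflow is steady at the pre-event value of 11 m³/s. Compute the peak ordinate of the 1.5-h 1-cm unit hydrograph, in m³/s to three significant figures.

U_p ≈ 104 m³/s

Direct runoff: 0.0, 3.0, 17.0, 30.0, 49.0, 71.0, 104.0, 89.0, 76.0, 66.0, 56.0, 48.0, 0.0 m³/s; ΣQ_DR = 609.0 m³/s, peak = 104.0 m³/s.
Runoff depth d = ΣQ_DR·Δt / A = 609.0 × 5400 / (329 km²) = 9.996 mm.
The 1-cm UH is the DRH scaled by (10 mm)/d, so U_p = 104.0 × 10/9.996 = 104 m³/s.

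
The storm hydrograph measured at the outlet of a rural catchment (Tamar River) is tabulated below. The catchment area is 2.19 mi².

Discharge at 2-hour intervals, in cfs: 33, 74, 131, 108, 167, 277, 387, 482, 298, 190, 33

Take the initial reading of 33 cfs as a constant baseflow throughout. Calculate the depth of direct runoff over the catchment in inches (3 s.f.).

Direct runoff: 0.0, 41.0, 98.0, 75.0, 134.0, 244.0, 354.0, 449.0, 265.0, 157.0, 0.0 cfs; ΣQ_DR = 1817 cfs.
V = ΣQ_DR · Δt = 1817 × 7200 s = 1.308 × 10^7 ft³.
Over A = 2.19 mi², depth = V / A = 2.57 in.

d ≈ 2.57 in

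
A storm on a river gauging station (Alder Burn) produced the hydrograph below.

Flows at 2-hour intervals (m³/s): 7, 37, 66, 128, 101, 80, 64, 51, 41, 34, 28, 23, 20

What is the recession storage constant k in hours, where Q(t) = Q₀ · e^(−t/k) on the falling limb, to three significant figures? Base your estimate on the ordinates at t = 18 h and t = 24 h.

On the falling limb, Q drops from 34 to 20 m³/s between t = 18 h and t = 24 h (Δt = 6 h).
k = −Δt / ln(Q₂/Q₁) = −6 / ln(20/34) = 11.3 h.

k ≈ 11.3 h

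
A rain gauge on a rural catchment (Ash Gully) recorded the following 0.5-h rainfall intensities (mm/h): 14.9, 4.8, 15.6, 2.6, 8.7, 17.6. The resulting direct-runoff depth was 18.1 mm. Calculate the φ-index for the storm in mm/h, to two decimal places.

Only the 4 blocks with intensity above φ contribute runoff: 14.9, 15.6, 8.7, 17.6 mm/h.
Σ(I−φ)·Δt = d  ⇒  (14.9+15.6+8.7+17.6 − 4φ)·0.5 = 18.1
φ = (56.80 − 18.1/0.5) / 4 = 5.15 mm/h.

φ ≈ 5.15 mm/h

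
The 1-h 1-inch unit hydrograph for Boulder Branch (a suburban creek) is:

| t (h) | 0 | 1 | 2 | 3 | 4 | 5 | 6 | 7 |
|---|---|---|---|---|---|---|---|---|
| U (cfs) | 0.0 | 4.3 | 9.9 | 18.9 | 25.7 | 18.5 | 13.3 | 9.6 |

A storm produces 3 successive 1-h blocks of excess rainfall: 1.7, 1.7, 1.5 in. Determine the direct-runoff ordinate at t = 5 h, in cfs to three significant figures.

By discrete convolution, Q_j = Σ (P_i / 1 in) · U_{j−i}.
At t = 5 h (j=5): Q = (1.7/1)·18.5 + (1.7/1)·25.7 + (1.5/1)·18.9 = 103 cfs.

Q ≈ 103 cfs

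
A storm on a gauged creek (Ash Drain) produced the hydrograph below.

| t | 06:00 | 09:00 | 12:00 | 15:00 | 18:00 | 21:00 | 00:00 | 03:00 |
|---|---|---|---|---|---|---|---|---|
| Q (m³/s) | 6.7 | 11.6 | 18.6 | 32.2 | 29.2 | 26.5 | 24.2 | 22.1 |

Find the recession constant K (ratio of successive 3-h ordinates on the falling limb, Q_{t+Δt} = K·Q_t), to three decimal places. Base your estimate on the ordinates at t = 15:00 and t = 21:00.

K ≈ 0.907

Using the recession-limb readings at t = 15:00 and t = 21:00: Q falls from 32.2 to 26.5 m³/s over 2 intervals.
K = (Q₂/Q₁)^(1/2) = (26.5/32.2)^(1/2) = 0.907.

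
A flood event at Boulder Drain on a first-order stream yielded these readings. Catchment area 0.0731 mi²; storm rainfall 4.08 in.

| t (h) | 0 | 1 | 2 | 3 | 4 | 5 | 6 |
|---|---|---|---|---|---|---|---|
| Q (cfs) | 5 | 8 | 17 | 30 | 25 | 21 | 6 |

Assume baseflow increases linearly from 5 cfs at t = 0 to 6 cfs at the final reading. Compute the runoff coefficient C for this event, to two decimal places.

ΣQ_DR = 73.50 cfs; V = ΣQ_DR·Δt = 2.646 × 10^5 ft³.
Runoff depth d = V / A = 1.558 in.
C = d / P = 1.558 / 4.08 = 0.38.

C ≈ 0.38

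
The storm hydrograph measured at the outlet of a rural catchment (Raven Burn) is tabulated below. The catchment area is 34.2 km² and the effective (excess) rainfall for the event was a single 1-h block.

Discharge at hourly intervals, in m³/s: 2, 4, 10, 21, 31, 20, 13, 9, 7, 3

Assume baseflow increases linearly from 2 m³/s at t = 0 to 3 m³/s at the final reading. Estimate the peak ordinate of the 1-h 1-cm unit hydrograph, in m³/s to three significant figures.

Direct runoff: 0.00, 1.89, 7.78, 18.67, 28.56, 17.44, 10.33, 6.22, 4.11, 0.00 m³/s; ΣQ_DR = 95.00 m³/s, peak = 28.56 m³/s.
Runoff depth d = ΣQ_DR·Δt / A = 95.00 × 3600 / (34.2 km²) = 10.00 mm.
The 1-cm UH is the DRH scaled by (10 mm)/d, so U_p = 28.56 × 10/10.00 = 28.6 m³/s.

U_p ≈ 28.6 m³/s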